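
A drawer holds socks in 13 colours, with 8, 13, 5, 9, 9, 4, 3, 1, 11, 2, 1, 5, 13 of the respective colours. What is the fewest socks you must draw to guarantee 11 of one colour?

In the worst case you take as many as possible of each colour without reaching 11: 8 + 10 + 5 + 9 + 9 + 4 + 3 + 1 + 10 + 2 + 1 + 5 + 10 = 77.
The next one must give 11 of some colour, so 77 + 1 = 78.

78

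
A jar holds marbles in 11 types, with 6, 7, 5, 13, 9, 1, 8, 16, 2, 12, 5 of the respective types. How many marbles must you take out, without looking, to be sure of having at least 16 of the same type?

84

In the worst case you take as many as possible of each type without reaching 16: 6 + 7 + 5 + 13 + 9 + 1 + 8 + 15 + 2 + 12 + 5 = 83.
The next one must give 16 of some type, so 83 + 1 = 84.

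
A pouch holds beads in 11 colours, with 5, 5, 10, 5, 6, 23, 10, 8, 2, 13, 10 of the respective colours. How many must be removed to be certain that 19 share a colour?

In the worst case you take as many as possible of each colour without reaching 19: 5 + 5 + 10 + 5 + 6 + 18 + 10 + 8 + 2 + 13 + 10 = 92.
The next one must give 19 of some colour, so 92 + 1 = 93.

93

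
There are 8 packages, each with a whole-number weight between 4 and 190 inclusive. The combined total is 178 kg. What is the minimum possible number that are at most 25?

If only k of them are at most 25, the other 8 − k are at least 26, so the total is at least (8 − k)·26 + k·4.
This is ≤ 178, so (8 − k)·26 + 4k ≤ 178, which gives k ≥ 2.
Exactly 2 works: 2 values at 4 and 6 at 26 total 164; raise one of the low values by 14 (still ≤ 25) to hit 178.

2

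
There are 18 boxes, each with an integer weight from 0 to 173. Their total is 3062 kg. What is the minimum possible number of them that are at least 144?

Each value short of 144 is at most 143, costing at least 173 − 143 = 30 against the maximum total of 3114.
We can afford to lose at most 3114 − 3062 = 52, so at most ⌊52/30⌋ = 1 fall short, and at least 17 are ≥ 144.
Exactly 17 works: 17 values at 173 and 1 at 143 total 3084; lower one of the high values by 22 (still ≥ 144) to hit 3062.

17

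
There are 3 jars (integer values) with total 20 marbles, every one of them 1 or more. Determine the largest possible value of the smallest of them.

The 3 values sum to 20, so their minimum is at most ⌊20/3⌋ = 6.
Taking 1 copy of 6 and 2 copies of 7 gives exactly 20, so 6 is attained.

6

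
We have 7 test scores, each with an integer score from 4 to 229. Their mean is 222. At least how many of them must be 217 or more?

4

The total is 7 × 222 = 1554.
Suppose at most 7 − j of them reach 217; then j values are ≤ 216 and the rest ≤ 229.
The total is then ≤ 216·j + 229·(7 − j) = 1603 − 13j. For this to be ≥ 1554 we need j ≤ 3, so at least 7 − 3 = 4 must reach 217.
Exactly 4 works: 4 values at 229 and 3 at 216 total 1564; lower one of the high values by 10 (still ≥ 217) to hit 1554.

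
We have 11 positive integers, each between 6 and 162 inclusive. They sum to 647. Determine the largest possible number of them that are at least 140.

4

Suppose k of them are at least 140. Those contribute at least 140 each and the other 11 − k at least 6 each.
So the total is at least 140k + 6(11 − k) = 66 + 134k. This must be ≤ 647, giving k ≤ 4.
k = 4 is achieved by 4 values at 140 and 7 at 6, total 602; add 45 to one value (staying below 140) to reach 647.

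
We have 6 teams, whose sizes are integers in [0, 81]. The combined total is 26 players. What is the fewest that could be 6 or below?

If only k of them are at most 6, the other 6 − k are at least 7, so the total is at least (6 − k)·7 + k·0.
This is ≤ 26, so (6 − k)·7 + 0k ≤ 26, which gives k ≥ 3.
Exactly 3 works: 3 values at 0 and 3 at 7 total 21; raise one of the low values by 5 (still ≤ 6) to hit 26.

3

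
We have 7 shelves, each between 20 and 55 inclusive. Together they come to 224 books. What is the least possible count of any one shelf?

20

To make one shelf as small as possible, make the other 6 as large as possible.
The other 6 can take up 6 × 55 = 330 ≥ 224 − 20, so one shelf can sit at its floor of 20.
Achievable: one at 20 and the other 6 totalling 204, which fits since 6 × 20 ≤ 204 ≤ 6 × 55.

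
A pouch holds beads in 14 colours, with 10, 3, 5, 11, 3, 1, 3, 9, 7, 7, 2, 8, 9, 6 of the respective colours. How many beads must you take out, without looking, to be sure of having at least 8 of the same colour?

In the worst case you take as many as possible of each colour without reaching 8: 7 + 3 + 5 + 7 + 3 + 1 + 3 + 7 + 7 + 7 + 2 + 7 + 7 + 6 = 72.
The next one must give 8 of some colour, so 72 + 1 = 73.

73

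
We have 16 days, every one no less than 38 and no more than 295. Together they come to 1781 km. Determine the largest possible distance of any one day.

295

Maximizing one value means minimizing the remaining 15.
The other 15 contribute at least 15 × 38 = 570, leaving at most 1781 − 570 = 1211.
But each day is capped at 295, so the maximum is 295.
Achievable: one at 295 and the other 15 totalling 1486, which fits since 15 × 38 ≤ 1486 ≤ 15 × 295.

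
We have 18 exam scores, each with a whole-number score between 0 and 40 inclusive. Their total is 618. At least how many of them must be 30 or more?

Suppose at most 18 − j of them reach 30; then j values are ≤ 29 and the rest ≤ 40.
The total is then ≤ 29·j + 40·(18 − j) = 720 − 11j. For this to be ≥ 618 we need j ≤ 9, so at least 18 − 9 = 9 must reach 30.
Exactly 9 works: 9 values at 40 and 9 at 29 total 621; lower one of the high values by 3 (still ≥ 30) to hit 618.

9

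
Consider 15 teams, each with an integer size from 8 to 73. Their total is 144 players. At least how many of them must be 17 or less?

13

If only k of them are at most 17, the other 15 − k are at least 18, so the total is at least (15 − k)·18 + k·8.
This is ≤ 144, so (15 − k)·18 + 8k ≤ 144, which gives k ≥ 13.
Exactly 13 works: 13 values at 8 and 2 at 18 total 140; raise one of the low values by 4 (still ≤ 17) to hit 144.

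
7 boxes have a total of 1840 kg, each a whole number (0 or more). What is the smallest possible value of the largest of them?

263

If every one of the 7 were at most 262, the total would be at most 7 × 262 = 1834 < 1840.
Equality holds with 6 values of 263 and 1 value of 262.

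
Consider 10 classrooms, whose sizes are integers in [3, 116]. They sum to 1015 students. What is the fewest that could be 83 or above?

6

Each value short of 83 is at most 82, costing at least 116 − 82 = 34 against the maximum total of 1160.
We can afford to lose at most 1160 − 1015 = 145, so at most ⌊145/34⌋ = 4 fall short, and at least 6 are ≥ 83.
Exactly 6 works: 6 values at 116 and 4 at 82 total 1024; lower one of the high values by 9 (still ≥ 83) to hit 1015.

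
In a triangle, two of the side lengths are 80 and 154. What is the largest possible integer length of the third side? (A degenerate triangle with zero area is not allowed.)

233

The third side must be less than 80 + 154 = 234.
The largest integer below 234 is 233.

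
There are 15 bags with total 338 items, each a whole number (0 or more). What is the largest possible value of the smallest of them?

22

The average is 338/15 < 23, so some value is ≤ 22.
Equality holds with 7 values of 22 and 8 values of 23.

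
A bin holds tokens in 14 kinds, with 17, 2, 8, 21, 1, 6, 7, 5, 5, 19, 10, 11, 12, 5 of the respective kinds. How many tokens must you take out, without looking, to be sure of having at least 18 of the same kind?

124

In the worst case you take as many as possible of each kind without reaching 18: 17 + 2 + 8 + 17 + 1 + 6 + 7 + 5 + 5 + 17 + 10 + 11 + 12 + 5 = 123.
The next one must give 18 of some kind, so 123 + 1 = 124.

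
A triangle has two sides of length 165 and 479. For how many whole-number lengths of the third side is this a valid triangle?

The triangle inequality gives |165 − 479| < c < 165 + 479, i.e. 314 < c < 644.
So c can be any integer from 315 to 643: 329 values.

329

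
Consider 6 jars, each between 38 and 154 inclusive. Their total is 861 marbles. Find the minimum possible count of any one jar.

91

To make one jar as small as possible, make the other 5 as large as possible.
The other 5 contribute at most 5 × 154 = 770, leaving at least 861 − 770 = 91.
Since 91 ≥ 38, this is achievable: one at 91 and 5 at 154.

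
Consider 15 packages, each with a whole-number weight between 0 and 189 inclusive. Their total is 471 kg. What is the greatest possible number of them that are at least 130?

With k values at 130 or above and the rest at least 0, the sum is at least 0 + 130k.
Since the sum is 471, we need 130k ≤ 471, i.e. k ≤ 3.
k = 3 is achieved by 3 values at 130 and 12 at 0, total 390; add 81 to one value (staying below 130) to reach 471.

3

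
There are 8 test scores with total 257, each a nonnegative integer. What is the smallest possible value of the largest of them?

33

The average is 257/8 > 32, so not all 8 can be 32 or less; the largest is ≥ 33.
Equality holds with 1 value of 33 and 7 values of 32.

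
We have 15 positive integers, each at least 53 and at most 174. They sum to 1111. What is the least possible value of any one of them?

53

Minimizing one value means maximizing the remaining 14.
The other 14 can take up 14 × 174 = 2436 ≥ 1111 − 53, so one integer can sit at its floor of 53.
Achievable: one at 53 and the other 14 totalling 1058, which fits since 14 × 53 ≤ 1058 ≤ 14 × 174.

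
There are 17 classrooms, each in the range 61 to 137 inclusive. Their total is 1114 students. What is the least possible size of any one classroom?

To make one classroom as small as possible, make the other 16 as large as possible.
The other 16 can take up 16 × 137 = 2192 ≥ 1114 − 61, so one classroom can sit at its floor of 61.
Achievable: one at 61 and the other 16 totalling 1053, which fits since 16 × 61 ≤ 1053 ≤ 16 × 137.

61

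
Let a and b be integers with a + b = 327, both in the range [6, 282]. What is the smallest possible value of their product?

Since a + b is fixed, pushing one of them to its bound minimizes the product.
At the endpoint a = 45, b = 327 − 45 = 282, so ab = 45 × 282 = 12690.

12690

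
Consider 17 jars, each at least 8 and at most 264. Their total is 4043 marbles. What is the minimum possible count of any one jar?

8

Minimizing one value means maximizing the remaining 16.
The other 16 can take up 16 × 264 = 4224 ≥ 4043 − 8, so one jar can sit at its floor of 8.
Achievable: one at 8 and the other 16 totalling 4035, which fits since 16 × 8 ≤ 4035 ≤ 16 × 264.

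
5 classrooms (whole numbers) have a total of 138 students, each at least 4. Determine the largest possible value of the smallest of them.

The average is 138/5 < 28, so some value is ≤ 27.
Achievable: 2 of them at 27 and 3 at 28 total 138.

27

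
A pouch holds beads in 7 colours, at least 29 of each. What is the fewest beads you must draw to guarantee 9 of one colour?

57

In the worst case you draw 8 of each of the 7 colours: 7 × 8 = 56.
One more forces 9 of some colour, so 56 + 1 = 57.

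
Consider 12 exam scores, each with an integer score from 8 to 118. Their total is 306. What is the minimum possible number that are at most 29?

3

Each value above 29 is at least 30, contributing at least 30 − 8 = 22 above the floor 8.
The sum exceeds the floor total 96 by 210, so at most ⌊210/22⌋ = 9 exceed 29, and at least 3 are ≤ 29.
Exactly 3 works: 3 values at 8 and 9 at 30 total 294; raise one of the low values by 12 (still ≤ 29) to hit 306.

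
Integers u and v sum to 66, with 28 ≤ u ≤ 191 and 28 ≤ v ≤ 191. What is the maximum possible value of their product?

For a fixed sum, the product uv is largest when u and v are as close as possible.
Taking u = 33 and v = 33 (both in [28, 191]) gives uv = 1089.

1089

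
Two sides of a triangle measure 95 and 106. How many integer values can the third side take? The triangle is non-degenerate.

189

The triangle inequality gives |95 − 106| < c < 95 + 106, i.e. 11 < c < 201.
So c can be any integer from 12 to 200: 189 values.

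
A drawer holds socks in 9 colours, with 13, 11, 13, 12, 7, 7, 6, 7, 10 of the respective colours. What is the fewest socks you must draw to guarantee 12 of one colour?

82

In the worst case you take as many as possible of each colour without reaching 12: 11 + 11 + 11 + 11 + 7 + 7 + 6 + 7 + 10 = 81.
The next one must give 12 of some colour, so 81 + 1 = 82.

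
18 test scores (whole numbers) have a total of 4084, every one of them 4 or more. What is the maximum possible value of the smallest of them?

If every one of the 18 were at least 227, the total would be at least 18 × 227 = 4086 > 4084.
Achievable: 2 of them at 226 and 16 at 227 total 4084.

226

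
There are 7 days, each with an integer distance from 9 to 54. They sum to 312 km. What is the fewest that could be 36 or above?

4

Suppose at most 7 − j of them reach 36; then j values are ≤ 35 and the rest ≤ 54.
The total is then ≤ 35·j + 54·(7 − j) = 378 − 19j. For this to be ≥ 312 we need j ≤ 3, so at least 7 − 3 = 4 must reach 36.
Exactly 4 works: 4 values at 54 and 3 at 35 total 321; lower one of the high values by 9 (still ≥ 36) to hit 312.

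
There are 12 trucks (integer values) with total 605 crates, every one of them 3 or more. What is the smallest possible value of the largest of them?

If every one of the 12 were at most 50, the total would be at most 12 × 50 = 600 < 605.
Achievable: 5 of them at 51 and 7 at 50 total 605.

51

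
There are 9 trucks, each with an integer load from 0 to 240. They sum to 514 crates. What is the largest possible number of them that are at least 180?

With k values at 180 or above and the rest at least 0, the sum is at least 0 + 180k.
Since the sum is 514, we need 180k ≤ 514, i.e. k ≤ 2.
k = 2 is achieved by 2 values at 180 and 7 at 0, total 360; add 154 to one value (staying below 180) to reach 514.

2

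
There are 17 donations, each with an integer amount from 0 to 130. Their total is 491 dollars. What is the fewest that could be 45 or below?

Each value above 45 is at least 46, contributing at least 46 − 0 = 46 above the floor 0.
The sum exceeds the floor total 0 by 491, so at most ⌊491/46⌋ = 10 exceed 45, and at least 7 are ≤ 45.
Exactly 7 works: 7 values at 0 and 10 at 46 total 460; raise one of the low values by 31 (still ≤ 45) to hit 491.

7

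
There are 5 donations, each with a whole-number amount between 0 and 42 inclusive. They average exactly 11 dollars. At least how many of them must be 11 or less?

The total is 5 × 11 = 55.
If only k of them are at most 11, the other 5 − k are at least 12, so the total is at least (5 − k)·12 + k·0.
This is ≤ 55, so (5 − k)·12 + 0k ≤ 55, which gives k ≥ 1.
Exactly 1 works: 1 value at 0 and 4 at 12 total 48; raise one of the low values by 7 (still ≤ 11) to hit 55.

1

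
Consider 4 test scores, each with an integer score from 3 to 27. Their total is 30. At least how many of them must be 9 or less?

2

Each value above 9 is at least 10, contributing at least 10 − 3 = 7 above the floor 3.
The sum exceeds the floor total 12 by 18, so at most ⌊18/7⌋ = 2 exceed 9, and at least 2 are ≤ 9.
Exactly 2 works: 2 values at 3 and 2 at 10 total 26; raise one of the low values by 4 (still ≤ 9) to hit 30.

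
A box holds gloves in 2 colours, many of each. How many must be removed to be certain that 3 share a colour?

5

You could draw 2 of every colour without reaching 3 of any — 4 in all.
One more forces 3 of some colour, so 4 + 1 = 5.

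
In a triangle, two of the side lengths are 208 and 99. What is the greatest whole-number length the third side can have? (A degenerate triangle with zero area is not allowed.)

306

The third side must be less than 208 + 99 = 307.
The largest integer below 307 is 306.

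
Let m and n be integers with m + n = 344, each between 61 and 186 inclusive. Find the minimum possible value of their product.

29388

Since m + n is fixed, pushing one of them to its bound minimizes the product.
The extreme feasible split is m = 158, n = 186, giving mn = 29388.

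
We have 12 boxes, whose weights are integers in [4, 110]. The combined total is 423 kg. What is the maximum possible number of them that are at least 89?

4

With k values at 89 or above and the rest at least 4, the sum is at least 48 + 85k.
Since the sum is 423, we need 85k ≤ 375, i.e. k ≤ 4.
k = 4 is achieved by 4 values at 89 and 8 at 4, total 388; add 35 to one value (staying below 89) to reach 423.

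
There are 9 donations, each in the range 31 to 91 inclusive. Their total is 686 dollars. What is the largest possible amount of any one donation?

Maximizing one value means minimizing the remaining 8.
The other 8 contribute at least 8 × 31 = 248, leaving at most 686 − 248 = 438.
But each donation is capped at 91, so the maximum is 91.
Achievable: one at 91 and the other 8 totalling 595, which fits since 8 × 31 ≤ 595 ≤ 8 × 91.

91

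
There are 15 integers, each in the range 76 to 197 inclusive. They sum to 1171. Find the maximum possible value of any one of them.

Maximizing one value means minimizing the remaining 14.
The other 14 contribute at least 14 × 76 = 1064, leaving at most 1171 − 1064 = 107.
Since 107 ≤ 197, this is achievable: one at 107 and 14 at 76.

107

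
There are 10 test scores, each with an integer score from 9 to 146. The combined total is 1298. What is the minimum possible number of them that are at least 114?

Suppose at most 10 − j of them reach 114; then j values are ≤ 113 and the rest ≤ 146.
The total is then ≤ 113·j + 146·(10 − j) = 1460 − 33j. For this to be ≥ 1298 we need j ≤ 4, so at least 10 − 4 = 6 must reach 114.
Exactly 6 works: 6 values at 146 and 4 at 113 total 1328; lower one of the high values by 30 (still ≥ 114) to hit 1298.

6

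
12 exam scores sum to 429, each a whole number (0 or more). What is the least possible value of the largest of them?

The 12 values sum to 429, so their maximum is at least ⌈429/12⌉ = 36.
Achievable: 9 of them at 36 and 3 at 35 total 429.

36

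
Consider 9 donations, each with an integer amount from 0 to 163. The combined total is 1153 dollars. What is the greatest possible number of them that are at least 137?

Suppose k of them are at least 137. Those contribute at least 137 each and the other 9 − k at least 0 each.
So the total is at least 137k + 0(9 − k) = 0 + 137k. This must be ≤ 1153, giving k ≤ 8.
k = 8 is achieved by 8 values at 137 and 1 at 0, total 1096; add 57 to one value (staying below 137) to reach 1153.

8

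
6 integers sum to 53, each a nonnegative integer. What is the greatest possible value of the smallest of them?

If every one of the 6 were at least 9, the total would be at least 6 × 9 = 54 > 53.
Taking 1 copy of 8 and 5 copies of 9 gives exactly 53, so 8 is attained.

8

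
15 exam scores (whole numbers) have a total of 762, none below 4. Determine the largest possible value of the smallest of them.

The 15 values sum to 762, so their minimum is at most ⌊762/15⌋ = 50.
Achievable: 3 of them at 50 and 12 at 51 total 762.

50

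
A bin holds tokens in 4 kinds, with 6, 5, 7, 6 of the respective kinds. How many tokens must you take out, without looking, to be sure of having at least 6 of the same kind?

In the worst case you take as many as possible of each kind without reaching 6: 5 + 5 + 5 + 5 = 20.
The next one must give 6 of some kind, so 20 + 1 = 21.

21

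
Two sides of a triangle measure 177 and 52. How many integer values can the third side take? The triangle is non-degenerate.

103

The triangle inequality gives |177 − 52| < c < 177 + 52, i.e. 125 < c < 229.
So c can be any integer from 126 to 228: 103 values.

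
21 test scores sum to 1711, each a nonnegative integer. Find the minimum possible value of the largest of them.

82

Some value must be at least ⌈1711/21⌉ = 82, since 21 × 81 = 1701 < 1711.
Taking 11 copies of 81 and 10 copies of 82 gives exactly 1711, so 82 is attained.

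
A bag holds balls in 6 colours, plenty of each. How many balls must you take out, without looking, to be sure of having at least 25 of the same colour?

145

You could draw 24 of every colour without reaching 25 of any — 144 in all.
One more forces 25 of some colour, so 144 + 1 = 145.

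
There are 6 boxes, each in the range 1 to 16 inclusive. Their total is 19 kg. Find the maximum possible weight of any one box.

Maximizing one value means minimizing the remaining 5.
The other 5 contribute at least 5 × 1 = 5, leaving at most 19 − 5 = 14.
Since 14 ≤ 16, this is achievable: one at 14 and 5 at 1.

14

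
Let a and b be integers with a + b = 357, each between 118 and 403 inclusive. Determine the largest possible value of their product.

31862

ab = a(357 − a) is maximized when a is as near 357/2 as the bounds allow.
Taking a = 178 and b = 179 (both in [118, 403]) gives ab = 31862.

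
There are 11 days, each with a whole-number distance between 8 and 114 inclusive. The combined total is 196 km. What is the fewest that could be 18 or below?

2

Each value above 18 is at least 19, contributing at least 19 − 8 = 11 above the floor 8.
The sum exceeds the floor total 88 by 108, so at most ⌊108/11⌋ = 9 exceed 18, and at least 2 are ≤ 18.
Exactly 2 works: 2 values at 8 and 9 at 19 total 187; raise one of the low values by 9 (still ≤ 18) to hit 196.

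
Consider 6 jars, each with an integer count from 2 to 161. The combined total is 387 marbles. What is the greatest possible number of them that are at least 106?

3

If k of the values are ≥ 106, the total is ≥ 106k + 2(6 − k).
Setting 106k + 2(6 − k) ≤ 387 gives 104k ≤ 375, so k ≤ 3.
k = 3 is achieved by 3 values at 106 and 3 at 2, total 324; add 63 to one value (staying below 106) to reach 387.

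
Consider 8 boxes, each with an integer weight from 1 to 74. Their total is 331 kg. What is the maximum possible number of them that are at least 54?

With k values at 54 or above and the rest at least 1, the sum is at least 8 + 53k.
Since the sum is 331, we need 53k ≤ 323, i.e. k ≤ 6.
k = 6 is achieved by 6 values at 54 and 2 at 1, total 326; add 5 to one value (staying below 54) to reach 331.

6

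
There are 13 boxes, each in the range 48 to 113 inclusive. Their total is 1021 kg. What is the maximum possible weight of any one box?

113

Maximizing one value means minimizing the remaining 12.
The other 12 contribute at least 12 × 48 = 576, leaving at most 1021 − 576 = 445.
But each box is capped at 113, so the maximum is 113.
Achievable: one at 113 and the other 12 totalling 908, which fits since 12 × 48 ≤ 908 ≤ 12 × 113.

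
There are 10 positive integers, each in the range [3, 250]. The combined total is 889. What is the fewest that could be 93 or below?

1

If only k of them are at most 93, the other 10 − k are at least 94, so the total is at least (10 − k)·94 + k·3.
This is ≤ 889, so (10 − k)·94 + 3k ≤ 889, which gives k ≥ 1.
Exactly 1 works: 1 value at 3 and 9 at 94 total 849; raise one of the low values by 40 (still ≤ 93) to hit 889.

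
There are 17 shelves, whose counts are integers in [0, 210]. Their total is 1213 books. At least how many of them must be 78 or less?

If only k of them are at most 78, the other 17 − k are at least 79, so the total is at least (17 − k)·79 + k·0.
This is ≤ 1213, so (17 − k)·79 + 0k ≤ 1213, which gives k ≥ 2.
Exactly 2 works: 2 values at 0 and 15 at 79 total 1185; raise one of the low values by 28 (still ≤ 78) to hit 1213.

2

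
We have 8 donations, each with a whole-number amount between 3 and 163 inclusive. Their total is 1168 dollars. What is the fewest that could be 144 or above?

2

If only k of them are at least 144, the other 8 − k are at most 143, so the total is at most k·163 + (8 − k)·143.
This must reach 1168, so k·163 + (8 − k)·143 ≥ 1168, giving k ≥ 2.
Exactly 2 works: 2 values at 163 and 6 at 143 total 1184; lower one of the high values by 16 (still ≥ 144) to hit 1168.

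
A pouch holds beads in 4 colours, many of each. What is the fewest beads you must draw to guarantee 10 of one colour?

In the worst case you draw 9 of each of the 4 colours: 4 × 9 = 36.
One more forces 10 of some colour, so 36 + 1 = 37.

37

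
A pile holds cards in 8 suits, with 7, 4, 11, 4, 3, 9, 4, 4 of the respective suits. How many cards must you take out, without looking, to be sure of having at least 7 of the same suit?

38

In the worst case you take as many as possible of each suit without reaching 7: 6 + 4 + 6 + 4 + 3 + 6 + 4 + 4 = 37.
The next one must give 7 of some suit, so 37 + 1 = 38.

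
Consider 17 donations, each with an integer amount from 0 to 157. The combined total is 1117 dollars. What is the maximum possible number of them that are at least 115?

With k values at 115 or above and the rest at least 0, the sum is at least 0 + 115k.
Since the sum is 1117, we need 115k ≤ 1117, i.e. k ≤ 9.
k = 9 is achieved by 9 values at 115 and 8 at 0, total 1035; add 82 to one value (staying below 115) to reach 1117.

9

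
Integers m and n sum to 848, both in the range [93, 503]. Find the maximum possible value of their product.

179776

mn = m(848 − m) is maximized when m is as near 848/2 as the bounds allow.
Taking m = 424 and n = 424 (both in [93, 503]) gives mn = 179776.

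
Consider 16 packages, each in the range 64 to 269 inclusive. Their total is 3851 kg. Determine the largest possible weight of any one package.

Maximizing one value means minimizing the remaining 15.
The other 15 contribute at least 15 × 64 = 960, leaving at most 3851 − 960 = 2891.
But each package is capped at 269, so the maximum is 269.
Achievable: one at 269 and the other 15 totalling 3582, which fits since 15 × 64 ≤ 3582 ≤ 15 × 269.

269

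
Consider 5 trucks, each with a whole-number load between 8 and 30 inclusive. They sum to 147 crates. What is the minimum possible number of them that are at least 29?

4

Each value short of 29 is at most 28, costing at least 30 − 28 = 2 against the maximum total of 150.
We can afford to lose at most 150 − 147 = 3, so at most ⌊3/2⌋ = 1 fall short, and at least 4 are ≥ 29.
Exactly 4 works: 4 values at 30 and 1 at 28 total 148; lower one of the high values by 1 (still ≥ 29) to hit 147.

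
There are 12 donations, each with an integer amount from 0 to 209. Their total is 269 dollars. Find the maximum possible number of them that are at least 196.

With k values at 196 or above and the rest at least 0, the sum is at least 0 + 196k.
Since the sum is 269, we need 196k ≤ 269, i.e. k ≤ 1.
k = 1 is achieved by 1 value at 196 and 11 at 0, total 196; add 73 to one value (staying below 196) to reach 269.

1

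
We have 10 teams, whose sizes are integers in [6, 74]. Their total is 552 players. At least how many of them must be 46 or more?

4

Suppose at most 10 − j of them reach 46; then j values are ≤ 45 and the rest ≤ 74.
The total is then ≤ 45·j + 74·(10 − j) = 740 − 29j. For this to be ≥ 552 we need j ≤ 6, so at least 10 − 6 = 4 must reach 46.
Exactly 4 works: 4 values at 74 and 6 at 45 total 566; lower one of the high values by 14 (still ≥ 46) to hit 552.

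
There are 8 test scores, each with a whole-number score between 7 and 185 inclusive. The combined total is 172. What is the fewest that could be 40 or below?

If only k of them are at most 40, the other 8 − k are at least 41, so the total is at least (8 − k)·41 + k·7.
This is ≤ 172, so (8 − k)·41 + 7k ≤ 172, which gives k ≥ 5.
Exactly 5 works: 5 values at 7 and 3 at 41 total 158; raise one of the low values by 14 (still ≤ 40) to hit 172.

5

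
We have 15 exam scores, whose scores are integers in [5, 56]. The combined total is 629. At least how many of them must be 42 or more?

If only k of them are at least 42, the other 15 − k are at most 41, so the total is at most k·56 + (15 − k)·41.
This must reach 629, so k·56 + (15 − k)·41 ≥ 629, giving k ≥ 1.
Exactly 1 works: 1 value at 56 and 14 at 41 total 630; lower one of the high values by 1 (still ≥ 42) to hit 629.

1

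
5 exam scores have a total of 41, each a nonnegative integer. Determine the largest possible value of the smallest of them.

8

The 5 values sum to 41, so their minimum is at most ⌊41/5⌋ = 8.
Taking 4 copies of 8 and 1 copy of 9 gives exactly 41, so 8 is attained.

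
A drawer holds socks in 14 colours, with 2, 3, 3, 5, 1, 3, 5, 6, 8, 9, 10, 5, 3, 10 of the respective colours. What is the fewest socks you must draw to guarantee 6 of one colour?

In the worst case you take as many as possible of each colour without reaching 6: 2 + 3 + 3 + 5 + 1 + 3 + 5 + 5 + 5 + 5 + 5 + 5 + 3 + 5 = 55.
The next one must give 6 of some colour, so 55 + 1 = 56.

56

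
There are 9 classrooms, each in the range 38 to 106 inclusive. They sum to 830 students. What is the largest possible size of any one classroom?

106

Maximizing one value means minimizing the remaining 8.
The other 8 contribute at least 8 × 38 = 304, leaving at most 830 − 304 = 526.
But each classroom is capped at 106, so the maximum is 106.
Achievable: one at 106 and the other 8 totalling 724, which fits since 8 × 38 ≤ 724 ≤ 8 × 106.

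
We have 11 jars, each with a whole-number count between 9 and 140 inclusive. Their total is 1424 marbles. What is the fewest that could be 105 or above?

If only k of them are at least 105, the other 11 − k are at most 104, so the total is at most k·140 + (11 − k)·104.
This must reach 1424, so k·140 + (11 − k)·104 ≥ 1424, giving k ≥ 8.
Exactly 8 works: 8 values at 140 and 3 at 104 total 1432; lower one of the high values by 8 (still ≥ 105) to hit 1424.

8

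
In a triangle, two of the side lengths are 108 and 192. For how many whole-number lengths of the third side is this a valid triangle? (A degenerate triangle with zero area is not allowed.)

215

The triangle inequality gives |108 − 192| < c < 108 + 192, i.e. 84 < c < 300.
So c can be any integer from 85 to 299: 215 values.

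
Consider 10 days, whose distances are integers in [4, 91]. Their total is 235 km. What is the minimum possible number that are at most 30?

3

Each value above 30 is at least 31, contributing at least 31 − 4 = 27 above the floor 4.
The sum exceeds the floor total 40 by 195, so at most ⌊195/27⌋ = 7 exceed 30, and at least 3 are ≤ 30.
Exactly 3 works: 3 values at 4 and 7 at 31 total 229; raise one of the low values by 6 (still ≤ 30) to hit 235.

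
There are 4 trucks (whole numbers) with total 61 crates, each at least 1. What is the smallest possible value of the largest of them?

If every one of the 4 were at most 15, the total would be at most 4 × 15 = 60 < 61.
Taking 3 copies of 15 and 1 copy of 16 gives exactly 61, so 16 is attained.

16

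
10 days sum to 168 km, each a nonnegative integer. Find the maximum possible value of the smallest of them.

16

If every one of the 10 were at least 17, the total would be at least 10 × 17 = 170 > 168.
Equality holds with 2 values of 16 and 8 values of 17.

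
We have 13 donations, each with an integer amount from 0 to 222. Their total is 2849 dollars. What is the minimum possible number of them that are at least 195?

12

If only k of them are at least 195, the other 13 − k are at most 194, so the total is at most k·222 + (13 − k)·194.
This must reach 2849, so k·222 + (13 − k)·194 ≥ 2849, giving k ≥ 12.
Exactly 12 works: 12 values at 222 and 1 at 194 total 2858; lower one of the high values by 9 (still ≥ 195) to hit 2849.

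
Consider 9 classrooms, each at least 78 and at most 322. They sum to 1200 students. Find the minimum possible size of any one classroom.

To make one classroom as small as possible, make the other 8 as large as possible.
The other 8 can take up 8 × 322 = 2576 ≥ 1200 − 78, so one classroom can sit at its floor of 78.
Achievable: one at 78 and the other 8 totalling 1122, which fits since 8 × 78 ≤ 1122 ≤ 8 × 322.

78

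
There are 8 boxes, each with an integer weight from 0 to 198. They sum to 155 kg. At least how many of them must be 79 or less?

7

Each value above 79 is at least 80, contributing at least 80 − 0 = 80 above the floor 0.
The sum exceeds the floor total 0 by 155, so at most ⌊155/80⌋ = 1 exceed 79, and at least 7 are ≤ 79.
Exactly 7 works: 7 values at 0 and 1 at 80 total 80; raise one of the low values by 75 (still ≤ 79) to hit 155.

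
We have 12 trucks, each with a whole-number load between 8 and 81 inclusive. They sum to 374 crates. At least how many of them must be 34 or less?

If only k of them are at most 34, the other 12 − k are at least 35, so the total is at least (12 − k)·35 + k·8.
This is ≤ 374, so (12 − k)·35 + 8k ≤ 374, which gives k ≥ 2.
Exactly 2 works: 2 values at 8 and 10 at 35 total 366; raise one of the low values by 8 (still ≤ 34) to hit 374.

2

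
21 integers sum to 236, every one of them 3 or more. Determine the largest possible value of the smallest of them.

The 21 values sum to 236, so their minimum is at most ⌊236/21⌋ = 11.
Equality holds with 16 values of 11 and 5 values of 12.

11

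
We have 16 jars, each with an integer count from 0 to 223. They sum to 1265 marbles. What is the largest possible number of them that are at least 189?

With k values at 189 or above and the rest at least 0, the sum is at least 0 + 189k.
Since the sum is 1265, we need 189k ≤ 1265, i.e. k ≤ 6.
k = 6 is achieved by 6 values at 189 and 10 at 0, total 1134; add 131 to one value (staying below 189) to reach 1265.

6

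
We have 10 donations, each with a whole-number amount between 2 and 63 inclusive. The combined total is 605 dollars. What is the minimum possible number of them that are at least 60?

4

Suppose at most 10 − j of them reach 60; then j values are ≤ 59 and the rest ≤ 63.
The total is then ≤ 59·j + 63·(10 − j) = 630 − 4j. For this to be ≥ 605 we need j ≤ 6, so at least 10 − 6 = 4 must reach 60.
Exactly 4 works: 4 values at 63 and 6 at 59 total 606; lower one of the high values by 1 (still ≥ 60) to hit 605.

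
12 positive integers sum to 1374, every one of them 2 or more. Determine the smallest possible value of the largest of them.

115

The 12 values sum to 1374, so their maximum is at least ⌈1374/12⌉ = 115.
Equality holds with 6 values of 115 and 6 values of 114.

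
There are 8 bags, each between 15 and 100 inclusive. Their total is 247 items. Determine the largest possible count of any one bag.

100

Maximizing one value means minimizing the remaining 7.
The other 7 contribute at least 7 × 15 = 105, leaving at most 247 − 105 = 142.
But each bag is capped at 100, so the maximum is 100.
Achievable: one at 100 and the other 7 totalling 147, which fits since 7 × 15 ≤ 147 ≤ 7 × 100.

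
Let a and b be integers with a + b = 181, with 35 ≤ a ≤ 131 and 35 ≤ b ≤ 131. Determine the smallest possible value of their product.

ab = a(181 − a) is concave in a, so over [50, 131] it is minimized at an endpoint.
The extreme feasible split is a = 50, b = 131, giving ab = 6550.

6550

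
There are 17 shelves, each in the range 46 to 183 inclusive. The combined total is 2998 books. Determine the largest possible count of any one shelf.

183

Maximizing one value means minimizing the remaining 16.
The other 16 contribute at least 16 × 46 = 736, leaving at most 2998 − 736 = 2262.
But each shelf is capped at 183, so the maximum is 183.
Achievable: one at 183 and the other 16 totalling 2815, which fits since 16 × 46 ≤ 2815 ≤ 16 × 183.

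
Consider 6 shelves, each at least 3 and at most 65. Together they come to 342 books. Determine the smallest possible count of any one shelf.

17

Minimizing one value means maximizing the remaining 5.
The other 5 contribute at most 5 × 65 = 325, leaving at least 342 − 325 = 17.
Since 17 ≥ 3, this is achievable: one at 17 and 5 at 65.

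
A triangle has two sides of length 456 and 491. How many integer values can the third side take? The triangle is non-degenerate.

The triangle inequality gives |456 − 491| < c < 456 + 491, i.e. 35 < c < 947.
So c can be any integer from 36 to 946: 911 values.

911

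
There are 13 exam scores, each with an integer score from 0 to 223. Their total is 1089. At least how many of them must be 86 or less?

1

If only k of them are at most 86, the other 13 − k are at least 87, so the total is at least (13 − k)·87 + k·0.
This is ≤ 1089, so (13 − k)·87 + 0k ≤ 1089, which gives k ≥ 1.
Exactly 1 works: 1 value at 0 and 12 at 87 total 1044; raise one of the low values by 45 (still ≤ 86) to hit 1089.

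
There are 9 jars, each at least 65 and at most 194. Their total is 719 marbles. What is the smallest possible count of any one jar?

65

Minimizing one value means maximizing the remaining 8.
The other 8 can take up 8 × 194 = 1552 ≥ 719 − 65, so one jar can sit at its floor of 65.
Achievable: one at 65 and the other 8 totalling 654, which fits since 8 × 65 ≤ 654 ≤ 8 × 194.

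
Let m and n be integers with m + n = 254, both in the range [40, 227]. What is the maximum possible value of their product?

mn = m(254 − m) is maximized when m is as near 254/2 as the bounds allow.
Taking m = 127 and n = 127 (both in [40, 227]) gives mn = 16129.

16129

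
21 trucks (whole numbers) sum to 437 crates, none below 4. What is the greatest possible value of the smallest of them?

The average is 437/21 < 21, so some value is ≤ 20.
Taking 4 copies of 20 and 17 copies of 21 gives exactly 437, so 20 is attained.

20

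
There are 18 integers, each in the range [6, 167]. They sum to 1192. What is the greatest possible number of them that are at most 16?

Suppose k of them are at most 16. Those contribute at most 16 each and the rest at most 167 each.
So the total is at most 16k + 167(18 − k) = 3006 − 151k. This must still be ≥ 1192, so k ≤ 12.
k = 12 is achieved by 12 values at 16 and 6 at 167, total 1194; lower one of the 167's by 2 (still > 16) to reach 1192.

12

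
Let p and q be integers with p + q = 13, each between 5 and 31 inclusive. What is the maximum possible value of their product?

42

For a fixed sum, the product pq is largest when p and q are as close as possible.
Taking p = 6 and q = 7 (both in [5, 31]) gives pq = 42.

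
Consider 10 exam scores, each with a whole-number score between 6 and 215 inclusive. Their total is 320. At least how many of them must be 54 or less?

If only k of them are at most 54, the other 10 − k are at least 55, so the total is at least (10 − k)·55 + k·6.
This is ≤ 320, so (10 − k)·55 + 6k ≤ 320, which gives k ≥ 5.
Exactly 5 works: 5 values at 6 and 5 at 55 total 305; raise one of the low values by 15 (still ≤ 54) to hit 320.

5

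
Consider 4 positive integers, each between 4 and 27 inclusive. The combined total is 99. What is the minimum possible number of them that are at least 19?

If only k of them are at least 19, the other 4 − k are at most 18, so the total is at most k·27 + (4 − k)·18.
This must reach 99, so k·27 + (4 − k)·18 ≥ 99, giving k ≥ 3.
Exactly 3 works: 3 values at 27 and 1 at 18 total 99.

3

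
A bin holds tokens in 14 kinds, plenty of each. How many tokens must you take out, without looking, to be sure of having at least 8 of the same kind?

In the worst case you draw 7 of each of the 14 kinds: 14 × 7 = 98.
One more forces 8 of some kind, so 98 + 1 = 99.

99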